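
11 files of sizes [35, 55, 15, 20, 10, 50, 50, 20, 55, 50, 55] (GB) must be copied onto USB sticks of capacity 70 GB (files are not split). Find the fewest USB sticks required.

7

Total = 55 + 55 + 55 + 50 + 50 + 50 + 35 + 20 + 20 + 15 + 10 = 415 GB.
Lower bound: ⌈415/70⌉ = 6 USB sticks.
A packing using 7 USB sticks:
  USB stick 1: 55 + 15 = 70
  USB stick 2: 55 + 10 = 65
  USB stick 3: 55 = 55
  USB stick 4: 50 + 20 = 70
  USB stick 5: 50 + 20 = 70
  USB stick 6: 50 = 50
  USB stick 7: 35 = 35
No arrangement into 6 USB sticks stays within capacity, so 7 is optimal.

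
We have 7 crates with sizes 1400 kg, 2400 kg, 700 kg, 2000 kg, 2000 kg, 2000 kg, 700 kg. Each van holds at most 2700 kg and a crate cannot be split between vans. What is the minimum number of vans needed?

Total = 2400 + 2000 + 2000 + 2000 + 1400 + 700 + 700 = 11200 kg.
Lower bound: ⌈11200/2700⌉ = 5 vans.
A packing using 5 vans:
  van 1: 2400 = 2400
  van 2: 2000 + 700 = 2700
  van 3: 2000 + 700 = 2700
  van 4: 2000 = 2000
  van 5: 1400 = 1400
This matches the lower bound, so 5 is optimal.

5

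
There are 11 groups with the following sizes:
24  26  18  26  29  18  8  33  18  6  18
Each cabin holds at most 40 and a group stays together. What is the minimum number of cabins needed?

7

Total = 33 + 29 + 26 + 26 + 24 + 18 + 18 + 18 + 18 + 8 + 6 = 224.
Lower bound: ⌈224/40⌉ = 6 cabins.
A packing using 7 cabins:
  cabin 1: 33 + 6 = 39
  cabin 2: 29 + 8 = 37
  cabin 3: 26 = 26
  cabin 4: 26 = 26
  cabin 5: 24 = 24
  cabin 6: 18 + 18 = 36
  cabin 7: 18 + 18 = 36
No arrangement into 6 cabins stays within capacity, so 7 is optimal.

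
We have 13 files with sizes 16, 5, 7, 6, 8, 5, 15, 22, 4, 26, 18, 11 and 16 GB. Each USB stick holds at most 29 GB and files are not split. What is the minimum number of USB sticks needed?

Total = 26 + 22 + 18 + 16 + 16 + 15 + 11 + 8 + 7 + 6 + 5 + 5 + 4 = 159 GB.
Lower bound: ⌈159/29⌉ = 6 USB sticks.
A packing using 6 USB sticks:
  USB stick 1: 26 = 26
  USB stick 2: 22 + 7 = 29
  USB stick 3: 18 + 11 = 29
  USB stick 4: 16 + 8 + 5 = 29
  USB stick 5: 16 + 6 + 5 = 27
  USB stick 6: 15 + 4 = 19
This matches the lower bound, so 6 is optimal.

6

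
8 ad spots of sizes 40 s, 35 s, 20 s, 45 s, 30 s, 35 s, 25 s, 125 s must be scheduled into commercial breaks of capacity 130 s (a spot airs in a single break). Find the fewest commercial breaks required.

Total = 125 + 45 + 40 + 35 + 35 + 30 + 25 + 20 = 355 s.
Lower bound: ⌈355/130⌉ = 3 commercial breaks.
A packing using 3 commercial breaks:
  break 1: 125 = 125
  break 2: 45 + 40 + 35 = 120
  break 3: 35 + 30 + 25 + 20 = 110
This matches the lower bound, so 3 is optimal.

3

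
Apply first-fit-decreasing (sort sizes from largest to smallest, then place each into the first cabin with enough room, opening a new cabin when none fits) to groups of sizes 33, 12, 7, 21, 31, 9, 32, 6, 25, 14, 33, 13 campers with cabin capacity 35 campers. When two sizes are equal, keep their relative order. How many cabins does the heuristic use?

8

Sorted descending: 33, 33, 32, 31, 25, 21, 14, 13, 12, 9, 7, 6.
  33 → cabin 1 (new)  [load 33/35]
  33 → cabin 2 (new)  [load 33/35]
  32 → cabin 3 (new)  [load 32/35]
  31 → cabin 4 (new)  [load 31/35]
  25 → cabin 5 (new)  [load 25/35]
  21 → cabin 6 (new)  [load 21/35]
  14 → cabin 6  [load 35/35]
  13 → cabin 7 (new)  [load 13/35]
  12 → cabin 7  [load 25/35]
  9 → cabin 5  [load 34/35]
  7 → cabin 7  [load 32/35]
  6 → cabin 8 (new)  [load 6/35]
8 cabins opened.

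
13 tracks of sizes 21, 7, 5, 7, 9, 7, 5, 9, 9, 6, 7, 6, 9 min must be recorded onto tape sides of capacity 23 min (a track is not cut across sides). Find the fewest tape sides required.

5

Total = 21 + 9 + 9 + 9 + 9 + 7 + 7 + 7 + 7 + 6 + 6 + 5 + 5 = 107 min.
Lower bound: ⌈107/23⌉ = 5 tape sides.
A packing using 5 tape sides:
  side 1: 21 = 21
  side 2: 9 + 9 + 5 = 23
  side 3: 9 + 9 + 5 = 23
  side 4: 7 + 7 + 7 = 21
  side 5: 7 + 6 + 6 = 19
This matches the lower bound, so 5 is optimal.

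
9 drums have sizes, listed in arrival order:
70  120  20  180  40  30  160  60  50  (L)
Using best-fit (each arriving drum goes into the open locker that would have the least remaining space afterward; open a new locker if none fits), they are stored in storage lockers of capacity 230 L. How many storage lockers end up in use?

  70 → locker 1 (new)  [load 70/230]
  120 → locker 1  [load 190/230]
  20 → locker 1  [load 210/230]
  180 → locker 2 (new)  [load 180/230]
  40 → locker 2  [load 220/230]
  30 → locker 3 (new)  [load 30/230]
  160 → locker 3  [load 190/230]
  60 → locker 4 (new)  [load 60/230]
  50 → locker 4  [load 110/230]
4 storage lockers opened.

4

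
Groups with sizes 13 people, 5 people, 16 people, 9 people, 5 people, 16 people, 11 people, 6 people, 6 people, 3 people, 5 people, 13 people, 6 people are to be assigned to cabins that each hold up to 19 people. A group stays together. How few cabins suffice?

7

Total = 16 + 16 + 13 + 13 + 11 + 9 + 6 + 6 + 6 + 5 + 5 + 5 + 3 = 114 people.
Lower bound: ⌈114/19⌉ = 6 cabins.
A packing using 7 cabins:
  cabin 1: 16 + 3 = 19
  cabin 2: 16 = 16
  cabin 3: 13 + 6 = 19
  cabin 4: 13 + 6 = 19
  cabin 5: 11 + 6 = 17
  cabin 6: 9 + 5 + 5 = 19
  cabin 7: 5 = 5
No arrangement into 6 cabins stays within capacity, so 7 is optimal.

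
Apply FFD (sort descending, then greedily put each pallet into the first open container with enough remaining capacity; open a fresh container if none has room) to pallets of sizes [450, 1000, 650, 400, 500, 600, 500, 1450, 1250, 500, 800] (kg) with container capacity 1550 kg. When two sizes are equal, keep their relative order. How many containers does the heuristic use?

Sorted descending: 1450, 1250, 1000, 800, 650, 600, 500, 500, 500, 450, 400.
  1450 → container 1 (new)  [load 1450/1550]
  1250 → container 2 (new)  [load 1250/1550]
  1000 → container 3 (new)  [load 1000/1550]
  800 → container 4 (new)  [load 800/1550]
  650 → container 4  [load 1450/1550]
  600 → container 5 (new)  [load 600/1550]
  500 → container 3  [load 1500/1550]
  500 → container 5  [load 1100/1550]
  500 → container 6 (new)  [load 500/1550]
  450 → container 5  [load 1550/1550]
  400 → container 6  [load 900/1550]
6 containers opened.

6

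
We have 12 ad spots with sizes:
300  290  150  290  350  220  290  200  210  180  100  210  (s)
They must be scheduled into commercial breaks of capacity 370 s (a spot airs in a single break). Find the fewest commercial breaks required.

Total = 350 + 300 + 290 + 290 + 290 + 220 + 210 + 210 + 200 + 180 + 150 + 100 = 2790 s.
Lower bound: ⌈2790/370⌉ = 8 commercial breaks.
Also, 9 ad spots each exceed 185 s, and no two of those can share a break, so at least 9 commercial breaks are needed.
A packing using 10 commercial breaks:
  break 1: 350 = 350
  break 2: 300 = 300
  break 3: 290 = 290
  break 4: 290 = 290
  break 5: 290 = 290
  break 6: 220 + 150 = 370
  break 7: 210 + 100 = 310
  break 8: 210 = 210
  break 9: 200 = 200
  break 10: 180 = 180
No arrangement into 9 commercial breaks stays within capacity, so 10 is optimal.

10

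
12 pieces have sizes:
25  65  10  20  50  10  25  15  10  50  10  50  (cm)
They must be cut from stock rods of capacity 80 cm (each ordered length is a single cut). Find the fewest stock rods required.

Total = 65 + 50 + 50 + 50 + 25 + 25 + 20 + 15 + 10 + 10 + 10 + 10 = 340 cm.
Lower bound: ⌈340/80⌉ = 5 stock rods.
A packing using 5 stock rods:
  stock rod 1: 65 + 15 = 80
  stock rod 2: 50 + 25 = 75
  stock rod 3: 50 + 25 = 75
  stock rod 4: 50 + 20 + 10 = 80
  stock rod 5: 10 + 10 + 10 = 30
This matches the lower bound, so 5 is optimal.

5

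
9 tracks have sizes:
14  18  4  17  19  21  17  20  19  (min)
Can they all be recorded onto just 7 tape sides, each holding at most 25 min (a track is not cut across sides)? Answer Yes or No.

Total = 149 min; ⌈149/25⌉ = 6.
8 tracks each exceed half the capacity and cannot share a side, forcing at least 8 tape sides.
At least 8 tape sides are required, but only 7 are allowed.

No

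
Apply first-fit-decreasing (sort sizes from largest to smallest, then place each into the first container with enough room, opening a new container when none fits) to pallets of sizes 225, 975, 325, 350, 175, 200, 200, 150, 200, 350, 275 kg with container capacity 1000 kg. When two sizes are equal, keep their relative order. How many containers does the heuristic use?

Sorted descending: 975, 350, 350, 325, 275, 225, 200, 200, 200, 175, 150.
  975 → container 1 (new)  [load 975/1000]
  350 → container 2 (new)  [load 350/1000]
  350 → container 2  [load 700/1000]
  325 → container 3 (new)  [load 325/1000]
  275 → container 2  [load 975/1000]
  225 → container 3  [load 550/1000]
  200 → container 3  [load 750/1000]
  200 → container 3  [load 950/1000]
  200 → container 4 (new)  [load 200/1000]
  175 → container 4  [load 375/1000]
  150 → container 4  [load 525/1000]
4 containers opened.

4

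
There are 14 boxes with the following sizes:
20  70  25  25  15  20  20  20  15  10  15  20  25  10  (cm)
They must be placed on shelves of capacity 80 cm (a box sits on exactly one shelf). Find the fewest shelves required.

Total = 70 + 25 + 25 + 25 + 20 + 20 + 20 + 20 + 20 + 15 + 15 + 15 + 10 + 10 = 310 cm.
Lower bound: ⌈310/80⌉ = 4 shelves.
A packing using 4 shelves:
  shelf 1: 70 + 10 = 80
  shelf 2: 25 + 25 + 25 = 75
  shelf 3: 20 + 20 + 20 + 20 = 80
  shelf 4: 20 + 15 + 15 + 15 + 10 = 75
This matches the lower bound, so 4 is optimal.

4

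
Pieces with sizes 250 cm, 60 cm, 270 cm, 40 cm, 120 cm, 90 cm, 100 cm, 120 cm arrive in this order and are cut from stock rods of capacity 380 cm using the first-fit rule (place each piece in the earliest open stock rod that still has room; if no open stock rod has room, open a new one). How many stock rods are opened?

  250 → stock rod 1 (new)  [load 250/380]
  60 → stock rod 1  [load 310/380]
  270 → stock rod 2 (new)  [load 270/380]
  40 → stock rod 1  [load 350/380]
  120 → stock rod 3 (new)  [load 120/380]
  90 → stock rod 2  [load 360/380]
  100 → stock rod 3  [load 220/380]
  120 → stock rod 3  [load 340/380]
3 stock rods opened.

3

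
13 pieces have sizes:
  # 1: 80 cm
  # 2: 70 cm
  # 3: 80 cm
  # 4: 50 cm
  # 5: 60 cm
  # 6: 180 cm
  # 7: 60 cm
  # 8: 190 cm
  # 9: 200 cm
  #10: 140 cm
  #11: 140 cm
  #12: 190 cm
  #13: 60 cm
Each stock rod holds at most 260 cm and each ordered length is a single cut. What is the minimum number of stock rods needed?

6

Total = 200 + 190 + 190 + 180 + 140 + 140 + 80 + 80 + 70 + 60 + 60 + 60 + 50 = 1500 cm.
Lower bound: ⌈1500/260⌉ = 6 stock rods.
A packing using 6 stock rods:
  stock rod 1: 200 + 60 = 260
  stock rod 2: 190 + 70 = 260
  stock rod 3: 190 + 60 = 250
  stock rod 4: 180 + 80 = 260
  stock rod 5: 140 + 80 = 220
  stock rod 6: 140 + 60 + 50 = 250
This matches the lower bound, so 6 is optimal.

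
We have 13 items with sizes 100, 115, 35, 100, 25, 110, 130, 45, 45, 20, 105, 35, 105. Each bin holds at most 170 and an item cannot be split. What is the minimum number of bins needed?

Total = 130 + 115 + 110 + 105 + 105 + 100 + 100 + 45 + 45 + 35 + 35 + 25 + 20 = 970.
Lower bound: ⌈970/170⌉ = 6 bins.
Also, 7 items each exceed 85, and no two of those can share a bin, so at least 7 bins are needed.
A packing using 7 bins:
  bin 1: 130 + 35 = 165
  bin 2: 115 + 45 = 160
  bin 3: 110 + 45 = 155
  bin 4: 105 + 35 + 25 = 165
  bin 5: 105 + 20 = 125
  bin 6: 100 = 100
  bin 7: 100 = 100
This matches the lower bound, so 7 is optimal.

7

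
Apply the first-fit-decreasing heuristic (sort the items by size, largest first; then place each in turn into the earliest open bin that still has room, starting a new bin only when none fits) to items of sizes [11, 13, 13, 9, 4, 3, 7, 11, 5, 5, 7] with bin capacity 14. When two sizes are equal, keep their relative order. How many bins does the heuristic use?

Sorted descending: 13, 13, 11, 11, 9, 7, 7, 5, 5, 4, 3.
  13 → bin 1 (new)  [load 13/14]
  13 → bin 2 (new)  [load 13/14]
  11 → bin 3 (new)  [load 11/14]
  11 → bin 4 (new)  [load 11/14]
  9 → bin 5 (new)  [load 9/14]
  7 → bin 6 (new)  [load 7/14]
  7 → bin 6  [load 14/14]
  5 → bin 5  [load 14/14]
  5 → bin 7 (new)  [load 5/14]
  4 → bin 7  [load 9/14]
  3 → bin 3  [load 14/14]
7 bins opened.

7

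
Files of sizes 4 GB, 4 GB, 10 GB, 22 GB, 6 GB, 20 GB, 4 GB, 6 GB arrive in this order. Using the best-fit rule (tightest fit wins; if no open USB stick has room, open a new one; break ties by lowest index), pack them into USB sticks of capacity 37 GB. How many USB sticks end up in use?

3

  4 → USB stick 1 (new)  [load 4/37]
  4 → USB stick 1  [load 8/37]
  10 → USB stick 1  [load 18/37]
  22 → USB stick 2 (new)  [load 22/37]
  6 → USB stick 2  [load 28/37]
  20 → USB stick 3 (new)  [load 20/37]
  4 → USB stick 2  [load 32/37]
  6 → USB stick 3  [load 26/37]
3 USB sticks opened.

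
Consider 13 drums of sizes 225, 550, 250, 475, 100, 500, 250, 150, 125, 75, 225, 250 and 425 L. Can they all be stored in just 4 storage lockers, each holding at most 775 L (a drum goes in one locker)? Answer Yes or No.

No

Total = 3600 L; ⌈3600/775⌉ = 5.
At least 5 storage lockers are required, but only 4 are allowed.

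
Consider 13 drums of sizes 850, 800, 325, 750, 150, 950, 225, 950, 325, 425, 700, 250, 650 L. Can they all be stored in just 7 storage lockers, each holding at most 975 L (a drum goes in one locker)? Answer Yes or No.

No

Total = 7350 L; ⌈7350/975⌉ = 8.
At least 8 storage lockers are required, but only 7 are allowed.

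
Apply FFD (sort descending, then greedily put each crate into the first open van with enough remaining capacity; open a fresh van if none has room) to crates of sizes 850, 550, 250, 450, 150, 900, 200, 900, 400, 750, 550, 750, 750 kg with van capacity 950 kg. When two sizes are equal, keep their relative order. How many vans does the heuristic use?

Sorted descending: 900, 900, 850, 750, 750, 750, 550, 550, 450, 400, 250, 200, 150.
  900 → van 1 (new)  [load 900/950]
  900 → van 2 (new)  [load 900/950]
  850 → van 3 (new)  [load 850/950]
  750 → van 4 (new)  [load 750/950]
  750 → van 5 (new)  [load 750/950]
  750 → van 6 (new)  [load 750/950]
  550 → van 7 (new)  [load 550/950]
  550 → van 8 (new)  [load 550/950]
  450 → van 9 (new)  [load 450/950]
  400 → van 7  [load 950/950]
  250 → van 8  [load 800/950]
  200 → van 4  [load 950/950]
  150 → van 5  [load 900/950]
9 vans opened.

9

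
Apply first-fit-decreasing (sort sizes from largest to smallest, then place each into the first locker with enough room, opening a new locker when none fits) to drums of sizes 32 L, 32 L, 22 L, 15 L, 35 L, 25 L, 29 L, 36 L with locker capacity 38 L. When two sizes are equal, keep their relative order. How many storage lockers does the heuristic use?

Sorted descending: 36, 35, 32, 32, 29, 25, 22, 15.
  36 → locker 1 (new)  [load 36/38]
  35 → locker 2 (new)  [load 35/38]
  32 → locker 3 (new)  [load 32/38]
  32 → locker 4 (new)  [load 32/38]
  29 → locker 5 (new)  [load 29/38]
  25 → locker 6 (new)  [load 25/38]
  22 → locker 7 (new)  [load 22/38]
  15 → locker 7  [load 37/38]
7 storage lockers opened.

7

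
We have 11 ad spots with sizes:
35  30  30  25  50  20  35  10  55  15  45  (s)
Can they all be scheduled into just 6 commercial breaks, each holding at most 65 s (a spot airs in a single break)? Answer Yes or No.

A valid assignment using 6 commercial breaks:
  break 1: 55 + 10 = 65
  break 2: 50 + 15 = 65
  break 3: 45 + 20 = 65
  break 4: 35 + 30 = 65
  break 5: 35 + 30 = 65
  break 6: 25 = 25
Every load is within 65 s, so 6 commercial breaks suffice.

Yes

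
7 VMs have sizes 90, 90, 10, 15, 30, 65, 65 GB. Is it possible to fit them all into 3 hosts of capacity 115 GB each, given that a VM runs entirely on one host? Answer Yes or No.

Total = 365 GB; ⌈365/115⌉ = 4.
At least 4 hosts are required, but only 3 are allowed.

No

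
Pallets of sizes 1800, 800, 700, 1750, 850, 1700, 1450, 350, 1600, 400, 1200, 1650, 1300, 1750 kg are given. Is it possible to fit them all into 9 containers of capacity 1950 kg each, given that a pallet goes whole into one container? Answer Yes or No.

Total = 17300 kg; ⌈17300/1950⌉ = 9.
The bound of 9 does not rule out 9, but exhaustive search shows no assignment into 9 containers of capacity 1950 kg exists — the minimum is 10.

No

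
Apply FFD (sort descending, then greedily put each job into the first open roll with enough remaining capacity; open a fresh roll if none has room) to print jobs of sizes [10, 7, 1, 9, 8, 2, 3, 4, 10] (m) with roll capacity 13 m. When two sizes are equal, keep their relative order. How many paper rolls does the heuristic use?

5

Sorted descending: 10, 10, 9, 8, 7, 4, 3, 2, 1.
  10 → roll 1 (new)  [load 10/13]
  10 → roll 2 (new)  [load 10/13]
  9 → roll 3 (new)  [load 9/13]
  8 → roll 4 (new)  [load 8/13]
  7 → roll 5 (new)  [load 7/13]
  4 → roll 3  [load 13/13]
  3 → roll 1  [load 13/13]
  2 → roll 2  [load 12/13]
  1 → roll 2  [load 13/13]
5 paper rolls opened.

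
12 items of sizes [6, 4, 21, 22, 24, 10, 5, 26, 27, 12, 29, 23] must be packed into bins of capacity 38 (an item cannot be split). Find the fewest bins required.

Total = 29 + 27 + 26 + 24 + 23 + 22 + 21 + 12 + 10 + 6 + 5 + 4 = 209.
Lower bound: ⌈209/38⌉ = 6 bins.
Also, 7 items each exceed 19, and no two of those can share a bin, so at least 7 bins are needed.
A packing using 7 bins:
  bin 1: 29 + 6 = 35
  bin 2: 27 + 10 = 37
  bin 3: 26 + 12 = 38
  bin 4: 24 + 5 + 4 = 33
  bin 5: 23 = 23
  bin 6: 22 = 22
  bin 7: 21 = 21
This matches the lower bound, so 7 is optimal.

7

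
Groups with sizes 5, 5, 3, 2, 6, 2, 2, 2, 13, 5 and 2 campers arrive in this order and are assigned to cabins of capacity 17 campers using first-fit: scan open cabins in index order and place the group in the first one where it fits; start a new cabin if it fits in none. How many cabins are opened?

  5 → cabin 1 (new)  [load 5/17]
  5 → cabin 1  [load 10/17]
  3 → cabin 1  [load 13/17]
  2 → cabin 1  [load 15/17]
  6 → cabin 2 (new)  [load 6/17]
  2 → cabin 1  [load 17/17]
  2 → cabin 2  [load 8/17]
  2 → cabin 2  [load 10/17]
  13 → cabin 3 (new)  [load 13/17]
  5 → cabin 2  [load 15/17]
  2 → cabin 2  [load 17/17]
3 cabins opened.

3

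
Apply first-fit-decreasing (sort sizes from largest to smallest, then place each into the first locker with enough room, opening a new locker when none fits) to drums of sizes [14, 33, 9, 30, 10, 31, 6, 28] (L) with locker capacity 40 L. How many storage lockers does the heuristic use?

5

Sorted descending: 33, 31, 30, 28, 14, 10, 9, 6.
  33 → locker 1 (new)  [load 33/40]
  31 → locker 2 (new)  [load 31/40]
  30 → locker 3 (new)  [load 30/40]
  28 → locker 4 (new)  [load 28/40]
  14 → locker 5 (new)  [load 14/40]
  10 → locker 3  [load 40/40]
  9 → locker 2  [load 40/40]
  6 → locker 1  [load 39/40]
5 storage lockers opened.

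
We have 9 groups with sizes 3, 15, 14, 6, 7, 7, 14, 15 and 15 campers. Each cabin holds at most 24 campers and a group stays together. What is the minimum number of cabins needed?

Total = 15 + 15 + 15 + 14 + 14 + 7 + 7 + 6 + 3 = 96 campers.
Lower bound: ⌈96/24⌉ = 4 cabins.
Also, 5 groups each exceed 12 campers, and no two of those can share a cabin, so at least 5 cabins are needed.
A packing using 5 cabins:
  cabin 1: 15 + 7 = 22
  cabin 2: 15 + 7 = 22
  cabin 3: 15 + 6 + 3 = 24
  cabin 4: 14 = 14
  cabin 5: 14 = 14
This matches the lower bound, so 5 is optimal.

5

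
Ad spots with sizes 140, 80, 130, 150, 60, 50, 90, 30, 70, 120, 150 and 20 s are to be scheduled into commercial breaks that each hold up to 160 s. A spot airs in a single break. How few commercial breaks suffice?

8

Total = 150 + 150 + 140 + 130 + 120 + 90 + 80 + 70 + 60 + 50 + 30 + 20 = 1090 s.
Lower bound: ⌈1090/160⌉ = 7 commercial breaks.
A packing using 8 commercial breaks:
  break 1: 150 = 150
  break 2: 150 = 150
  break 3: 140 + 20 = 160
  break 4: 130 + 30 = 160
  break 5: 120 = 120
  break 6: 90 + 70 = 160
  break 7: 80 + 60 = 140
  break 8: 50 = 50
No arrangement into 7 commercial breaks stays within capacity, so 8 is optimal.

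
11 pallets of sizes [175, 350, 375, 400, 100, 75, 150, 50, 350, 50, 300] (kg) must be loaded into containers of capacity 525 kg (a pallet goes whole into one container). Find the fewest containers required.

5

Total = 400 + 375 + 350 + 350 + 300 + 175 + 150 + 100 + 75 + 50 + 50 = 2375 kg.
Lower bound: ⌈2375/525⌉ = 5 containers.
A packing using 5 containers:
  container 1: 400 + 100 = 500
  container 2: 375 + 150 = 525
  container 3: 350 + 175 = 525
  container 4: 350 + 75 + 50 + 50 = 525
  container 5: 300 = 300
This matches the lower bound, so 5 is optimal.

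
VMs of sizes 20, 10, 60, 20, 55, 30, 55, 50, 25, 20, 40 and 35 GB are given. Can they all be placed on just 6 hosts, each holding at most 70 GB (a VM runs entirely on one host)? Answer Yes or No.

No

Total = 420 GB; ⌈420/70⌉ = 6.
The bound of 6 does not rule out 6, but exhaustive search shows no assignment into 6 hosts of capacity 70 GB exists — the minimum is 7.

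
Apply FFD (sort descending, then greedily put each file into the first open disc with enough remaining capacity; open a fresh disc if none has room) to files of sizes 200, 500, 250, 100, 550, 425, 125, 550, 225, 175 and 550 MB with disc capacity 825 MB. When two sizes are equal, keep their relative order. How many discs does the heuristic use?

Sorted descending: 550, 550, 550, 500, 425, 250, 225, 200, 175, 125, 100.
  550 → disc 1 (new)  [load 550/825]
  550 → disc 2 (new)  [load 550/825]
  550 → disc 3 (new)  [load 550/825]
  500 → disc 4 (new)  [load 500/825]
  425 → disc 5 (new)  [load 425/825]
  250 → disc 1  [load 800/825]
  225 → disc 2  [load 775/825]
  200 → disc 3  [load 750/825]
  175 → disc 4  [load 675/825]
  125 → disc 4  [load 800/825]
  100 → disc 5  [load 525/825]
5 discs opened.

5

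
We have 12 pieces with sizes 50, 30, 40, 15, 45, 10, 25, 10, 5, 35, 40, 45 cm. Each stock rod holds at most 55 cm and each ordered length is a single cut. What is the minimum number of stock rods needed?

7

Total = 50 + 45 + 45 + 40 + 40 + 35 + 30 + 25 + 15 + 10 + 10 + 5 = 350 cm.
Lower bound: ⌈350/55⌉ = 7 stock rods.
A packing using 7 stock rods:
  stock rod 1: 50 + 5 = 55
  stock rod 2: 45 + 10 = 55
  stock rod 3: 45 + 10 = 55
  stock rod 4: 40 + 15 = 55
  stock rod 5: 40 = 40
  stock rod 6: 35 = 35
  stock rod 7: 30 + 25 = 55
This matches the lower bound, so 7 is optimal.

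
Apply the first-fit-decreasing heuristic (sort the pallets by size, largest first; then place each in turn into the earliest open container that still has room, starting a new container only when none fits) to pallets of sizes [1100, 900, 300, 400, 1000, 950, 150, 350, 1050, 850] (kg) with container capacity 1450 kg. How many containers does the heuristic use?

6

Sorted descending: 1100, 1050, 1000, 950, 900, 850, 400, 350, 300, 150.
  1100 → container 1 (new)  [load 1100/1450]
  1050 → container 2 (new)  [load 1050/1450]
  1000 → container 3 (new)  [load 1000/1450]
  950 → container 4 (new)  [load 950/1450]
  900 → container 5 (new)  [load 900/1450]
  850 → container 6 (new)  [load 850/1450]
  400 → container 2  [load 1450/1450]
  350 → container 1  [load 1450/1450]
  300 → container 3  [load 1300/1450]
  150 → container 3  [load 1450/1450]
6 containers opened.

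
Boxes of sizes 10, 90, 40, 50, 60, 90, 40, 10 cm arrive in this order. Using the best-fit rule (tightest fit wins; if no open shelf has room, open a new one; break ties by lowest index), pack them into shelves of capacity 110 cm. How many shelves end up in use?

  10 → shelf 1 (new)  [load 10/110]
  90 → shelf 1  [load 100/110]
  40 → shelf 2 (new)  [load 40/110]
  50 → shelf 2  [load 90/110]
  60 → shelf 3 (new)  [load 60/110]
  90 → shelf 4 (new)  [load 90/110]
  40 → shelf 3  [load 100/110]
  10 → shelf 1  [load 110/110]
4 shelves opened.

4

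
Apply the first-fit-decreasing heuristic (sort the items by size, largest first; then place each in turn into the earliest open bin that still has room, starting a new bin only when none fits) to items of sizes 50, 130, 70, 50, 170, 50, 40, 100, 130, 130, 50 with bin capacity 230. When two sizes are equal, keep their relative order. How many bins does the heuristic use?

5

Sorted descending: 170, 130, 130, 130, 100, 70, 50, 50, 50, 50, 40.
  170 → bin 1 (new)  [load 170/230]
  130 → bin 2 (new)  [load 130/230]
  130 → bin 3 (new)  [load 130/230]
  130 → bin 4 (new)  [load 130/230]
  100 → bin 2  [load 230/230]
  70 → bin 3  [load 200/230]
  50 → bin 1  [load 220/230]
  50 → bin 4  [load 180/230]
  50 → bin 4  [load 230/230]
  50 → bin 5 (new)  [load 50/230]
  40 → bin 5  [load 90/230]
5 bins opened.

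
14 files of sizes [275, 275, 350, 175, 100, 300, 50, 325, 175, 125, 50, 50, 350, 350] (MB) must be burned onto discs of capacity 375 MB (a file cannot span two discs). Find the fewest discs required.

9

Total = 350 + 350 + 350 + 325 + 300 + 275 + 275 + 175 + 175 + 125 + 100 + 50 + 50 + 50 = 2950 MB.
Lower bound: ⌈2950/375⌉ = 8 discs.
A packing using 9 discs:
  disc 1: 350 = 350
  disc 2: 350 = 350
  disc 3: 350 = 350
  disc 4: 325 + 50 = 375
  disc 5: 300 + 50 = 350
  disc 6: 275 + 100 = 375
  disc 7: 275 + 50 = 325
  disc 8: 175 + 175 = 350
  disc 9: 125 = 125
No arrangement into 8 discs stays within capacity, so 9 is optimal.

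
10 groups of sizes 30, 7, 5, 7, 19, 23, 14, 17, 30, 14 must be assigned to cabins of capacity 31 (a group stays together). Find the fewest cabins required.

6

Total = 30 + 30 + 23 + 19 + 17 + 14 + 14 + 7 + 7 + 5 = 166.
Lower bound: ⌈166/31⌉ = 6 cabins.
A packing using 6 cabins:
  cabin 1: 30 = 30
  cabin 2: 30 = 30
  cabin 3: 23 + 7 = 30
  cabin 4: 19 + 7 + 5 = 31
  cabin 5: 17 + 14 = 31
  cabin 6: 14 = 14
This matches the lower bound, so 6 is optimal.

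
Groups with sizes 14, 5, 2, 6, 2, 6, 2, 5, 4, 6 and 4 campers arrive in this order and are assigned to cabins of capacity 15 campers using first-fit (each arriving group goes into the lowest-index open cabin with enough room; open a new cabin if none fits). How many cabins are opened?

4

  14 → cabin 1 (new)  [load 14/15]
  5 → cabin 2 (new)  [load 5/15]
  2 → cabin 2  [load 7/15]
  6 → cabin 2  [load 13/15]
  2 → cabin 2  [load 15/15]
  6 → cabin 3 (new)  [load 6/15]
  2 → cabin 3  [load 8/15]
  5 → cabin 3  [load 13/15]
  4 → cabin 4 (new)  [load 4/15]
  6 → cabin 4  [load 10/15]
  4 → cabin 4  [load 14/15]
4 cabins opened.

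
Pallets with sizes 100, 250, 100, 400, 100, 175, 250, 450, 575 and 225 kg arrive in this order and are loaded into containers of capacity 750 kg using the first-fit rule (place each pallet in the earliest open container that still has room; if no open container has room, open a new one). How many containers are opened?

  100 → container 1 (new)  [load 100/750]
  250 → container 1  [load 350/750]
  100 → container 1  [load 450/750]
  400 → container 2 (new)  [load 400/750]
  100 → container 1  [load 550/750]
  175 → container 1  [load 725/750]
  250 → container 2  [load 650/750]
  450 → container 3 (new)  [load 450/750]
  575 → container 4 (new)  [load 575/750]
  225 → container 3  [load 675/750]
4 containers opened.

4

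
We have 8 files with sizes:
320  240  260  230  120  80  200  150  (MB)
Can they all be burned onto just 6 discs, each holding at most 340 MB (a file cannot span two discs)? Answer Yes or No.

A valid assignment using 6 discs:
  disc 1: 320 = 320
  disc 2: 260 + 80 = 340
  disc 3: 240 = 240
  disc 4: 230 = 230
  disc 5: 200 + 120 = 320
  disc 6: 150 = 150
Every load is within 340 MB, so 6 discs suffice.

Yes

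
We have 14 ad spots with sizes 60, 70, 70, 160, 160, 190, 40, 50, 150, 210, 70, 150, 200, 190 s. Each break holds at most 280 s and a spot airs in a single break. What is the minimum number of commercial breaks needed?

Total = 210 + 200 + 190 + 190 + 160 + 160 + 150 + 150 + 70 + 70 + 70 + 60 + 50 + 40 = 1770 s.
Lower bound: ⌈1770/280⌉ = 7 commercial breaks.
Also, 8 ad spots each exceed 140 s, and no two of those can share a break, so at least 8 commercial breaks are needed.
A packing using 8 commercial breaks:
  break 1: 210 + 70 = 280
  break 2: 200 + 70 = 270
  break 3: 190 + 70 = 260
  break 4: 190 + 60 = 250
  break 5: 160 + 50 + 40 = 250
  break 6: 160 = 160
  break 7: 150 = 150
  break 8: 150 = 150
This matches the lower bound, so 8 is optimal.

8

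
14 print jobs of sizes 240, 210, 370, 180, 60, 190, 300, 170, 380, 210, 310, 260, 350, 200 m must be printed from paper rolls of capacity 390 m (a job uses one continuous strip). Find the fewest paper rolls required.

Total = 380 + 370 + 350 + 310 + 300 + 260 + 240 + 210 + 210 + 200 + 190 + 180 + 170 + 60 = 3430 m.
Lower bound: ⌈3430/390⌉ = 9 paper rolls.
Also, 10 print jobs each exceed 195 m, and no two of those can share a roll, so at least 10 paper rolls are needed.
A packing using 10 paper rolls:
  roll 1: 380 = 380
  roll 2: 370 = 370
  roll 3: 350 = 350
  roll 4: 310 + 60 = 370
  roll 5: 300 = 300
  roll 6: 260 = 260
  roll 7: 240 = 240
  roll 8: 210 + 180 = 390
  roll 9: 210 + 170 = 380
  roll 10: 200 + 190 = 390
This matches the lower bound, so 10 is optimal.

10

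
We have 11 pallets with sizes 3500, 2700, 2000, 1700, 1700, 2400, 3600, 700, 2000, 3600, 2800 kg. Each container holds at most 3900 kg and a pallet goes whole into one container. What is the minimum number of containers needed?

Total = 3600 + 3600 + 3500 + 2800 + 2700 + 2400 + 2000 + 2000 + 1700 + 1700 + 700 = 26700 kg.
Lower bound: ⌈26700/3900⌉ = 7 containers.
Also, 8 pallets each exceed 1950 kg, and no two of those can share a container, so at least 8 containers are needed.
A packing using 8 containers:
  container 1: 3600 = 3600
  container 2: 3600 = 3600
  container 3: 3500 = 3500
  container 4: 2800 + 700 = 3500
  container 5: 2700 = 2700
  container 6: 2400 = 2400
  container 7: 2000 + 1700 = 3700
  container 8: 2000 + 1700 = 3700
This matches the lower bound, so 8 is optimal.

8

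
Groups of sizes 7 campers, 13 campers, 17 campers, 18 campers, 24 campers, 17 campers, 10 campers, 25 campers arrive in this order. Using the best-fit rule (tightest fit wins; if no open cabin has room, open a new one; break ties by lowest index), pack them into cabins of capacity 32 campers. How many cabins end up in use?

6

  7 → cabin 1 (new)  [load 7/32]
  13 → cabin 1  [load 20/32]
  17 → cabin 2 (new)  [load 17/32]
  18 → cabin 3 (new)  [load 18/32]
  24 → cabin 4 (new)  [load 24/32]
  17 → cabin 5 (new)  [load 17/32]
  10 → cabin 1  [load 30/32]
  25 → cabin 6 (new)  [load 25/32]
6 cabins opened.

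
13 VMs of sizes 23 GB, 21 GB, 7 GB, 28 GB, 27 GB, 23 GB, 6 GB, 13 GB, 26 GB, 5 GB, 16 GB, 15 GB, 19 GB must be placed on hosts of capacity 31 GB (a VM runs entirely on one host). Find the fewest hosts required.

9

Total = 28 + 27 + 26 + 23 + 23 + 21 + 19 + 16 + 15 + 13 + 7 + 6 + 5 = 229 GB.
Lower bound: ⌈229/31⌉ = 8 hosts.
A packing using 9 hosts:
  host 1: 28 = 28
  host 2: 27 = 27
  host 3: 26 + 5 = 31
  host 4: 23 + 7 = 30
  host 5: 23 + 6 = 29
  host 6: 21 = 21
  host 7: 19 = 19
  host 8: 16 + 15 = 31
  host 9: 13 = 13
No arrangement into 8 hosts stays within capacity, so 9 is optimal.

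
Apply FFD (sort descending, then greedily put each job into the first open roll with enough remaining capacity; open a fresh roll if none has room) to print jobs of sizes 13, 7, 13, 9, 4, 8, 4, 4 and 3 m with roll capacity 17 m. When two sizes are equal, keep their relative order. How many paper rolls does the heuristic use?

Sorted descending: 13, 13, 9, 8, 7, 4, 4, 4, 3.
  13 → roll 1 (new)  [load 13/17]
  13 → roll 2 (new)  [load 13/17]
  9 → roll 3 (new)  [load 9/17]
  8 → roll 3  [load 17/17]
  7 → roll 4 (new)  [load 7/17]
  4 → roll 1  [load 17/17]
  4 → roll 2  [load 17/17]
  4 → roll 4  [load 11/17]
  3 → roll 4  [load 14/17]
4 paper rolls opened.

4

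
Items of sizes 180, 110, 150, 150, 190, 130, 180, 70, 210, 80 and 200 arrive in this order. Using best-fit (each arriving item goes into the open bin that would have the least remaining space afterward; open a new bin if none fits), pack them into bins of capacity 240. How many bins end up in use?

  180 → bin 1 (new)  [load 180/240]
  110 → bin 2 (new)  [load 110/240]
  150 → bin 3 (new)  [load 150/240]
  150 → bin 4 (new)  [load 150/240]
  190 → bin 5 (new)  [load 190/240]
  130 → bin 2  [load 240/240]
  180 → bin 6 (new)  [load 180/240]
  70 → bin 3  [load 220/240]
  210 → bin 7 (new)  [load 210/240]
  80 → bin 4  [load 230/240]
  200 → bin 8 (new)  [load 200/240]
8 bins opened.

8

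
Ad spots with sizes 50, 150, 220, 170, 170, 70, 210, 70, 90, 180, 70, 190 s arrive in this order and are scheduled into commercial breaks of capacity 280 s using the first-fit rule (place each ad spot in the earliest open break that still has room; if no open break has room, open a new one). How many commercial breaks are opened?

  50 → break 1 (new)  [load 50/280]
  150 → break 1  [load 200/280]
  220 → break 2 (new)  [load 220/280]
  170 → break 3 (new)  [load 170/280]
  170 → break 4 (new)  [load 170/280]
  70 → break 1  [load 270/280]
  210 → break 5 (new)  [load 210/280]
  70 → break 3  [load 240/280]
  90 → break 4  [load 260/280]
  180 → break 6 (new)  [load 180/280]
  70 → break 5  [load 280/280]
  190 → break 7 (new)  [load 190/280]
7 commercial breaks opened.

7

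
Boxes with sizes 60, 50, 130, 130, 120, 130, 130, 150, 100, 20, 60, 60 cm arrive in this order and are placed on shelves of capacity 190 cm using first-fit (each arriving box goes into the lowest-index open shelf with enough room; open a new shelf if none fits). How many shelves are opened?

  60 → shelf 1 (new)  [load 60/190]
  50 → shelf 1  [load 110/190]
  130 → shelf 2 (new)  [load 130/190]
  130 → shelf 3 (new)  [load 130/190]
  120 → shelf 4 (new)  [load 120/190]
  130 → shelf 5 (new)  [load 130/190]
  130 → shelf 6 (new)  [load 130/190]
  150 → shelf 7 (new)  [load 150/190]
  100 → shelf 8 (new)  [load 100/190]
  20 → shelf 1  [load 130/190]
  60 → shelf 1  [load 190/190]
  60 → shelf 2  [load 190/190]
8 shelves opened.

8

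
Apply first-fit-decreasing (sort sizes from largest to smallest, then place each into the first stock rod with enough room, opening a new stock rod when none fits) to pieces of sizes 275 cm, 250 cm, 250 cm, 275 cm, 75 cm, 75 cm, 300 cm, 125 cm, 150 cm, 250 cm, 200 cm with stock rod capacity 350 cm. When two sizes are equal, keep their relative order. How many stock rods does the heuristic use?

Sorted descending: 300, 275, 275, 250, 250, 250, 200, 150, 125, 75, 75.
  300 → stock rod 1 (new)  [load 300/350]
  275 → stock rod 2 (new)  [load 275/350]
  275 → stock rod 3 (new)  [load 275/350]
  250 → stock rod 4 (new)  [load 250/350]
  250 → stock rod 5 (new)  [load 250/350]
  250 → stock rod 6 (new)  [load 250/350]
  200 → stock rod 7 (new)  [load 200/350]
  150 → stock rod 7  [load 350/350]
  125 → stock rod 8 (new)  [load 125/350]
  75 → stock rod 2  [load 350/350]
  75 → stock rod 3  [load 350/350]
8 stock rods opened.

8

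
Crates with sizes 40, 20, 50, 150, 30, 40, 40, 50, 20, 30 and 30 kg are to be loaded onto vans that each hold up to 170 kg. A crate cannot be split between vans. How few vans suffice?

Total = 150 + 50 + 50 + 40 + 40 + 40 + 30 + 30 + 30 + 20 + 20 = 500 kg.
Lower bound: ⌈500/170⌉ = 3 vans.
A packing using 3 vans:
  van 1: 150 + 20 = 170
  van 2: 50 + 50 + 40 + 30 = 170
  van 3: 40 + 40 + 30 + 30 + 20 = 160
This matches the lower bound, so 3 is optimal.

3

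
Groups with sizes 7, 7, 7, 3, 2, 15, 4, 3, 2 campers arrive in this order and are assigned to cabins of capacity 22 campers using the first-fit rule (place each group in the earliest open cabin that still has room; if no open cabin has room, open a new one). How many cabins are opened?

3

  7 → cabin 1 (new)  [load 7/22]
  7 → cabin 1  [load 14/22]
  7 → cabin 1  [load 21/22]
  3 → cabin 2 (new)  [load 3/22]
  2 → cabin 2  [load 5/22]
  15 → cabin 2  [load 20/22]
  4 → cabin 3 (new)  [load 4/22]
  3 → cabin 3  [load 7/22]
  2 → cabin 2  [load 22/22]
3 cabins opened.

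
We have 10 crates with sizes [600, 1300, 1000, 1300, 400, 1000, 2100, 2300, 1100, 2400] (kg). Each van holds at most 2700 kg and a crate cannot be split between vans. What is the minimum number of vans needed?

6

Total = 2400 + 2300 + 2100 + 1300 + 1300 + 1100 + 1000 + 1000 + 600 + 400 = 13500 kg.
Lower bound: ⌈13500/2700⌉ = 5 vans.
A packing using 6 vans:
  van 1: 2400 = 2400
  van 2: 2300 + 400 = 2700
  van 3: 2100 + 600 = 2700
  van 4: 1300 + 1300 = 2600
  van 5: 1100 + 1000 = 2100
  van 6: 1000 = 1000
No arrangement into 5 vans stays within capacity, so 6 is optimal.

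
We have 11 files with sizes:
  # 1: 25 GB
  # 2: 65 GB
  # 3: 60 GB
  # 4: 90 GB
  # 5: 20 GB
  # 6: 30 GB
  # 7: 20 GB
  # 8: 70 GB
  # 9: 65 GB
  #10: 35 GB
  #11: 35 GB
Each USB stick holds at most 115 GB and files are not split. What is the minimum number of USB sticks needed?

5

Total = 90 + 70 + 65 + 65 + 60 + 35 + 35 + 30 + 25 + 20 + 20 = 515 GB.
Lower bound: ⌈515/115⌉ = 5 USB sticks.
A packing using 5 USB sticks:
  USB stick 1: 90 + 25 = 115
  USB stick 2: 70 + 35 = 105
  USB stick 3: 65 + 35 = 100
  USB stick 4: 65 + 30 + 20 = 115
  USB stick 5: 60 + 20 = 80
This matches the lower bound, so 5 is optimal.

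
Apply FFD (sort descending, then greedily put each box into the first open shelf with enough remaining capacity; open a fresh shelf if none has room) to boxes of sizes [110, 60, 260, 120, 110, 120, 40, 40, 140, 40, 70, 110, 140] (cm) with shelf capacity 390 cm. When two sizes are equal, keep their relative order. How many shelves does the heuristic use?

Sorted descending: 260, 140, 140, 120, 120, 110, 110, 110, 70, 60, 40, 40, 40.
  260 → shelf 1 (new)  [load 260/390]
  140 → shelf 2 (new)  [load 140/390]
  140 → shelf 2  [load 280/390]
  120 → shelf 1  [load 380/390]
  120 → shelf 3 (new)  [load 120/390]
  110 → shelf 2  [load 390/390]
  110 → shelf 3  [load 230/390]
  110 → shelf 3  [load 340/390]
  70 → shelf 4 (new)  [load 70/390]
  60 → shelf 4  [load 130/390]
  40 → shelf 3  [load 380/390]
  40 → shelf 4  [load 170/390]
  40 → shelf 4  [load 210/390]
4 shelves opened.

4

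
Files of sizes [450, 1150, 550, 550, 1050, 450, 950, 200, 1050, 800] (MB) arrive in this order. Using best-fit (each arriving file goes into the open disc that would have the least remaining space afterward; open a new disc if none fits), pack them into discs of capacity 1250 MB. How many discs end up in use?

7

  450 → disc 1 (new)  [load 450/1250]
  1150 → disc 2 (new)  [load 1150/1250]
  550 → disc 1  [load 1000/1250]
  550 → disc 3 (new)  [load 550/1250]
  1050 → disc 4 (new)  [load 1050/1250]
  450 → disc 3  [load 1000/1250]
  950 → disc 5 (new)  [load 950/1250]
  200 → disc 4  [load 1250/1250]
  1050 → disc 6 (new)  [load 1050/1250]
  800 → disc 7 (new)  [load 800/1250]
7 discs opened.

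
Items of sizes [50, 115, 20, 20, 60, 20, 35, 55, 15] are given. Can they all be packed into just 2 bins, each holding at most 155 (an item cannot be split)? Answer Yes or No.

Total = 390; ⌈390/155⌉ = 3.
At least 3 bins are required, but only 2 are allowed.

No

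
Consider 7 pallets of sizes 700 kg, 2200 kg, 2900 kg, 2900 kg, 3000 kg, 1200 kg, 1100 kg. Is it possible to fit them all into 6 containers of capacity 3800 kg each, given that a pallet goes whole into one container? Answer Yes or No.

A valid assignment using 5 containers:
  container 1: 3000 + 700 = 3700
  container 2: 2900 = 2900
  container 3: 2900 = 2900
  container 4: 2200 + 1200 = 3400
  container 5: 1100 = 1100
That uses only 5 ≤ 6, so 6 containers are enough.

Yes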